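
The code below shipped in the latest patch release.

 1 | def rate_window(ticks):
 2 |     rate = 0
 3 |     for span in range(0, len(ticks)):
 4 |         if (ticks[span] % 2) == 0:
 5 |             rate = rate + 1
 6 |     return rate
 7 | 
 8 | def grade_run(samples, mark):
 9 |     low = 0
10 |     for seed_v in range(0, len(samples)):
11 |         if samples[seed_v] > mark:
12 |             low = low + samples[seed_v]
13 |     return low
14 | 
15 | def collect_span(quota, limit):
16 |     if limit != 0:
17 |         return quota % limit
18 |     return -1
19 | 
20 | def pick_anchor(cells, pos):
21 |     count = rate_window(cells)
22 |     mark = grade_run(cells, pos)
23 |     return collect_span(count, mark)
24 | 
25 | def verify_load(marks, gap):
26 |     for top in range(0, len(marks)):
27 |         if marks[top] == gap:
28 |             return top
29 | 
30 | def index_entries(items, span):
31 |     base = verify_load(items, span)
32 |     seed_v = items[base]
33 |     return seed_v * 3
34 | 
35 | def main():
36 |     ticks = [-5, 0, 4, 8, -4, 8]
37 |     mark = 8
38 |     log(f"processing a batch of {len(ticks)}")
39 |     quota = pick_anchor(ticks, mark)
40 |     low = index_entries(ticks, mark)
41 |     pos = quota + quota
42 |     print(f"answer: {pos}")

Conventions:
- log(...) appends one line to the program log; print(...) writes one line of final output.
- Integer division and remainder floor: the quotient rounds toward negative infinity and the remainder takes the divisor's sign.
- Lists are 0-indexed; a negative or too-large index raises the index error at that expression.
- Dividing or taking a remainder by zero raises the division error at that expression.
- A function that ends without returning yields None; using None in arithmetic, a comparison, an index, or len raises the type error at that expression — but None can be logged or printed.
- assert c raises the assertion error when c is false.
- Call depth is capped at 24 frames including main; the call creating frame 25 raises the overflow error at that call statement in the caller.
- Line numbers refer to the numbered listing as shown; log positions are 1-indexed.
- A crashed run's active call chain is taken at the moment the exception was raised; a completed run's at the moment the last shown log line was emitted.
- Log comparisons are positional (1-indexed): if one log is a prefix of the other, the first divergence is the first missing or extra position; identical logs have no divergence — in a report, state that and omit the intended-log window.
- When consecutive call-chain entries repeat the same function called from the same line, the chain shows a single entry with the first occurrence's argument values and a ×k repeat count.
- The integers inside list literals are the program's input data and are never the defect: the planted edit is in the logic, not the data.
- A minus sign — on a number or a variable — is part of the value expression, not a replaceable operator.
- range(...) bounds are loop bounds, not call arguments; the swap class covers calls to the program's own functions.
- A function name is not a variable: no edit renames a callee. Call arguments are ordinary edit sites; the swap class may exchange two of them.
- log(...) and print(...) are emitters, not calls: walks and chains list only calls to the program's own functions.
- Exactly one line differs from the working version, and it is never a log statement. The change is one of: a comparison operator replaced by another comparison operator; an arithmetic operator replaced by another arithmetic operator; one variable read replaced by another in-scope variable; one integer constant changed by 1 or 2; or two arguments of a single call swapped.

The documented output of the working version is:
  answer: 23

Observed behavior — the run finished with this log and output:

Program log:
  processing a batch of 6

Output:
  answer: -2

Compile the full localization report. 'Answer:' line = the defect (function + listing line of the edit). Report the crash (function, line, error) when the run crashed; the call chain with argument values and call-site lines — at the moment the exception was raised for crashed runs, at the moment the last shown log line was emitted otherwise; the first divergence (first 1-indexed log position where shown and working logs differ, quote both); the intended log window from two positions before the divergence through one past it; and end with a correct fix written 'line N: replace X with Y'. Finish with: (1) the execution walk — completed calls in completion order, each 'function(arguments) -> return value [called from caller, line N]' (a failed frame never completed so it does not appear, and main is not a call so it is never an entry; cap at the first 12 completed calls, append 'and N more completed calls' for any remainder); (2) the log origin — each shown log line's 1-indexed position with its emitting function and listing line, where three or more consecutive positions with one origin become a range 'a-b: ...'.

Answer: the defect is in main at line 41.
Core observation: Log streams are identical — the defect surfaces only in the printed output.
Call chain: main.
First divergence: there is none — every log position agrees.
Execution walk:
  rate_window([-5, 0, 4, 8, -4, 8]) -> 5  [called from pick_anchor, line 21]
  grade_run([-5, 0, 4, 8, -4, 8], 8) -> 0  [called from pick_anchor, line 22]
  collect_span(5, 0) -> -1  [called from pick_anchor, line 23]
  pick_anchor([-5, 0, 4, 8, -4, 8], 8) -> -1  [called from main, line 39]
  verify_load([-5, 0, 4, 8, -4, 8], 8) -> 3  [called from index_entries, line 31]
  index_entries([-5, 0, 4, 8, -4, 8], 8) -> 24  [called from main, line 40]
Origin of each log line:
  1: emitted by main (line 38)
A correct fix: line 41: replace `quota + quota` with `quota + low`.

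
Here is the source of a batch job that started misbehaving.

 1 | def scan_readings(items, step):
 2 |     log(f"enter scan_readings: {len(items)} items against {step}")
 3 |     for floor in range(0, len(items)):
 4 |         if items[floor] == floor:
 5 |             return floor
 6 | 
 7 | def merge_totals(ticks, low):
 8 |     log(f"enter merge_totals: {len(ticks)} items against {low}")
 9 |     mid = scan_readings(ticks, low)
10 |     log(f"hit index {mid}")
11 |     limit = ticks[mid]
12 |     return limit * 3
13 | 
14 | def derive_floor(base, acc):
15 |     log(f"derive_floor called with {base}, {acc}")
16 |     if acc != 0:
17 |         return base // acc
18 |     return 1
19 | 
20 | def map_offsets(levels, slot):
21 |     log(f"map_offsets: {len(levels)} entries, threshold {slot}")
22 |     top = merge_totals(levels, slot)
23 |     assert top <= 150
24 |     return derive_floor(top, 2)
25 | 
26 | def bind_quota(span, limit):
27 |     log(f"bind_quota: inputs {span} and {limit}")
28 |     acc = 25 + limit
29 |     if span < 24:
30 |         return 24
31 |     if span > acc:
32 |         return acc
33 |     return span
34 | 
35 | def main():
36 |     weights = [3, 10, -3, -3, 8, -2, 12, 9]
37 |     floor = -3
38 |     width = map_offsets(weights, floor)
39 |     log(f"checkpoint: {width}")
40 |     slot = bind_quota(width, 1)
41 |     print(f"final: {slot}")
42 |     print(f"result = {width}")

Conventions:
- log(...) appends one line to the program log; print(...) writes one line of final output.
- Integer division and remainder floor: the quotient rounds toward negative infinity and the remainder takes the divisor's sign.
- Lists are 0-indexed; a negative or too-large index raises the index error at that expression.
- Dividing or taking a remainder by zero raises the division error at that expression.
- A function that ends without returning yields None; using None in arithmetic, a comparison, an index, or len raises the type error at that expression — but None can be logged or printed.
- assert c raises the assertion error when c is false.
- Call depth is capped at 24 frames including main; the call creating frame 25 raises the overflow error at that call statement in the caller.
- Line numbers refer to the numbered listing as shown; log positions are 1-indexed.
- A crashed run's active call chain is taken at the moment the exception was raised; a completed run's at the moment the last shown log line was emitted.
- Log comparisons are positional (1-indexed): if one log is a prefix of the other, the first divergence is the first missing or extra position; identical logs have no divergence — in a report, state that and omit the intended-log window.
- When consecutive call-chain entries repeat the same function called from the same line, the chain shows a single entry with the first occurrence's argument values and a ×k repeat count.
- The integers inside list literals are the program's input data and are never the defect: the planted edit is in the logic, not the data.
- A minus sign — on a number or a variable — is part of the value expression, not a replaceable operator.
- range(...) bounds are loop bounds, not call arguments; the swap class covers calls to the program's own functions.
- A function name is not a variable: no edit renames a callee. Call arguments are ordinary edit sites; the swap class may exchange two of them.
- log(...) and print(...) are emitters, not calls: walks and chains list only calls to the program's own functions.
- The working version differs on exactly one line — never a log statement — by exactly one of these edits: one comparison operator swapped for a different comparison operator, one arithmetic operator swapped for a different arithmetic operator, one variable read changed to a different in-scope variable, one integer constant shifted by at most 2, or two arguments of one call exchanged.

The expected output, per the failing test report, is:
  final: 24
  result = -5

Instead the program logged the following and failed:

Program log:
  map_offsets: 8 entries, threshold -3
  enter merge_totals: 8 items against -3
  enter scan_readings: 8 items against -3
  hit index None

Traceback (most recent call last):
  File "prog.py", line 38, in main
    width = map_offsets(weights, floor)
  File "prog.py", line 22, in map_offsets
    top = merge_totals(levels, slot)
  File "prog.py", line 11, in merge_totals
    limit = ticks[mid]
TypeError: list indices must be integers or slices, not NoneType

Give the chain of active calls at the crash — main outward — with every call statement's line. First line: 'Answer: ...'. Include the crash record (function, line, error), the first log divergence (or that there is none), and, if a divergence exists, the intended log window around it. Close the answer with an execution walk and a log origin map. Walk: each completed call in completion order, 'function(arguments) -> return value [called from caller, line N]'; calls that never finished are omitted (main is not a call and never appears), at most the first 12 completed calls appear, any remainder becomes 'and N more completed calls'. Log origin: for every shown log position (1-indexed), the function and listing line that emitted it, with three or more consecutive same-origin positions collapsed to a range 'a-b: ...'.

Answer: main -> map_offsets (called at line 38) -> merge_totals (called at line 22).
The tell: The earliest visible damage is log position 4 — 'hit index None' rather than the intended 'hit index 2'.
Crash: merge_totals, line 11, TypeError.
First divergence: position 4 — the shown line 'hit index None' should read 'hit index 2'.
Intended log window:
  2: enter merge_totals: 8 items against -3
  3: enter scan_readings: 8 items against -3
  4: hit index 2
  5: derive_floor called with -9, 2
Execution walk:
  scan_readings([3, 10, -3, -3, 8, -2, 12, 9], -3) -> None  [called from merge_totals, line 9]
Log origins:
  1: logged in map_offsets at line 21
  2: logged in merge_totals at line 8
  3: logged in scan_readings at line 2
  4: logged in merge_totals at line 10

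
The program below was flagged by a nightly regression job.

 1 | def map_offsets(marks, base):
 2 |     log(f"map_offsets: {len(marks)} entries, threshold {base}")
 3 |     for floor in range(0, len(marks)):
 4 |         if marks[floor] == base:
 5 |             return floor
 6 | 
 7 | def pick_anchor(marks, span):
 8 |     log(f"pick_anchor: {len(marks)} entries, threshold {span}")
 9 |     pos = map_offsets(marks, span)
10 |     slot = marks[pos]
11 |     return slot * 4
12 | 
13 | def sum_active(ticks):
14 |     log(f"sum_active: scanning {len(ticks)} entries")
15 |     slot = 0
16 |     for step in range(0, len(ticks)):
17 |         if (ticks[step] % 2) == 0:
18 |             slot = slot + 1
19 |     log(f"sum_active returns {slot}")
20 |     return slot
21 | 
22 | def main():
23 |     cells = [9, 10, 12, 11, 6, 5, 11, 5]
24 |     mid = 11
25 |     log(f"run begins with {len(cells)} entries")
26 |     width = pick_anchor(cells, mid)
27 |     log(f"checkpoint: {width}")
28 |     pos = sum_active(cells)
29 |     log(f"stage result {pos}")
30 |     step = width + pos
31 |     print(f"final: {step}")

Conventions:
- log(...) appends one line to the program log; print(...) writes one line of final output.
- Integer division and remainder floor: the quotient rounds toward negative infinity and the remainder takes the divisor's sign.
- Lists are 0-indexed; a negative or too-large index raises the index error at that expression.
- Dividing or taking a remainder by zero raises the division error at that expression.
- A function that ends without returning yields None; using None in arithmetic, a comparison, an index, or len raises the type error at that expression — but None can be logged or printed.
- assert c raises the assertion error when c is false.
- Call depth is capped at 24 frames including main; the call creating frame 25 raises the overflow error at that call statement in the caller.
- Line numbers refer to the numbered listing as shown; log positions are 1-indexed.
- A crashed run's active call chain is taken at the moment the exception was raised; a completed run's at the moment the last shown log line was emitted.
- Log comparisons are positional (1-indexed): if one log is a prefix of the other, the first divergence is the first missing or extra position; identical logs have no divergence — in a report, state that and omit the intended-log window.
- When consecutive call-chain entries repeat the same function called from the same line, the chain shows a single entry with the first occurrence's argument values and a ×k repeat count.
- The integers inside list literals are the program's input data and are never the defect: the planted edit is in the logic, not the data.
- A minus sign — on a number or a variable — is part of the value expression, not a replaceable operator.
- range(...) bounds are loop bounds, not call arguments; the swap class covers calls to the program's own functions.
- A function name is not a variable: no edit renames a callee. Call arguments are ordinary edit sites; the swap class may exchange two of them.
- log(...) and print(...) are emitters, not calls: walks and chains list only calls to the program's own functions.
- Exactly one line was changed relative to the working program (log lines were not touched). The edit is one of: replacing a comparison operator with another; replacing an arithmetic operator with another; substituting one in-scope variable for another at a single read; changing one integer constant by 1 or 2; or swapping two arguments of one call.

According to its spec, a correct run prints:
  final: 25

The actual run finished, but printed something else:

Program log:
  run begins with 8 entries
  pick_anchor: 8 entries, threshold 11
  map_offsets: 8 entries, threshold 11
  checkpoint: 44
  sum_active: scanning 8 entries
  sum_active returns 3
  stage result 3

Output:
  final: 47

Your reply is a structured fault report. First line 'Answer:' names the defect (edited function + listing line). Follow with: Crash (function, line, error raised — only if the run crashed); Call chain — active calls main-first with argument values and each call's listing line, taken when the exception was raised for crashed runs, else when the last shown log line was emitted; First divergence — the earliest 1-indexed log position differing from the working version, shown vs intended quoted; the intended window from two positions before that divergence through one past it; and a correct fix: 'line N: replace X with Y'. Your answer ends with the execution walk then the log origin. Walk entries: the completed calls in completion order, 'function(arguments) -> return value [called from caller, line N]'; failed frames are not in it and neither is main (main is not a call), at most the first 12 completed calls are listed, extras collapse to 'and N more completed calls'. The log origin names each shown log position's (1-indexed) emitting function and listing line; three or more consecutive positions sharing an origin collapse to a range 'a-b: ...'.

Answer: the defect is in pick_anchor at line 11.
Key fact: Everything matches until log position 4, which reads 'checkpoint: 44' in place of 'checkpoint: 22'.
Call chain: main.
First divergence: position 4 — shown 'checkpoint: 44', intended 'checkpoint: 22'.
Intended log window:
  2: pick_anchor: 8 entries, threshold 11
  3: map_offsets: 8 entries, threshold 11
  4: checkpoint: 22
  5: sum_active: scanning 8 entries
Execution walk:
  map_offsets([9, 10, 12, 11, 6, 5, 11, 5], 11) -> 3  [called from pick_anchor, line 9]
  pick_anchor([9, 10, 12, 11, 6, 5, 11, 5], 11) -> 44  [called from main, line 26]
  sum_active([9, 10, 12, 11, 6, 5, 11, 5]) -> 3  [called from main, line 28]
Log line origins:
  1 — main, line 25
  2 — pick_anchor, line 8
  3 — map_offsets, line 2
  4 — main, line 27
  5 — sum_active, line 14
  6 — sum_active, line 19
  7 — main, line 29
A correct fix: line 11: replace `4` with `2`.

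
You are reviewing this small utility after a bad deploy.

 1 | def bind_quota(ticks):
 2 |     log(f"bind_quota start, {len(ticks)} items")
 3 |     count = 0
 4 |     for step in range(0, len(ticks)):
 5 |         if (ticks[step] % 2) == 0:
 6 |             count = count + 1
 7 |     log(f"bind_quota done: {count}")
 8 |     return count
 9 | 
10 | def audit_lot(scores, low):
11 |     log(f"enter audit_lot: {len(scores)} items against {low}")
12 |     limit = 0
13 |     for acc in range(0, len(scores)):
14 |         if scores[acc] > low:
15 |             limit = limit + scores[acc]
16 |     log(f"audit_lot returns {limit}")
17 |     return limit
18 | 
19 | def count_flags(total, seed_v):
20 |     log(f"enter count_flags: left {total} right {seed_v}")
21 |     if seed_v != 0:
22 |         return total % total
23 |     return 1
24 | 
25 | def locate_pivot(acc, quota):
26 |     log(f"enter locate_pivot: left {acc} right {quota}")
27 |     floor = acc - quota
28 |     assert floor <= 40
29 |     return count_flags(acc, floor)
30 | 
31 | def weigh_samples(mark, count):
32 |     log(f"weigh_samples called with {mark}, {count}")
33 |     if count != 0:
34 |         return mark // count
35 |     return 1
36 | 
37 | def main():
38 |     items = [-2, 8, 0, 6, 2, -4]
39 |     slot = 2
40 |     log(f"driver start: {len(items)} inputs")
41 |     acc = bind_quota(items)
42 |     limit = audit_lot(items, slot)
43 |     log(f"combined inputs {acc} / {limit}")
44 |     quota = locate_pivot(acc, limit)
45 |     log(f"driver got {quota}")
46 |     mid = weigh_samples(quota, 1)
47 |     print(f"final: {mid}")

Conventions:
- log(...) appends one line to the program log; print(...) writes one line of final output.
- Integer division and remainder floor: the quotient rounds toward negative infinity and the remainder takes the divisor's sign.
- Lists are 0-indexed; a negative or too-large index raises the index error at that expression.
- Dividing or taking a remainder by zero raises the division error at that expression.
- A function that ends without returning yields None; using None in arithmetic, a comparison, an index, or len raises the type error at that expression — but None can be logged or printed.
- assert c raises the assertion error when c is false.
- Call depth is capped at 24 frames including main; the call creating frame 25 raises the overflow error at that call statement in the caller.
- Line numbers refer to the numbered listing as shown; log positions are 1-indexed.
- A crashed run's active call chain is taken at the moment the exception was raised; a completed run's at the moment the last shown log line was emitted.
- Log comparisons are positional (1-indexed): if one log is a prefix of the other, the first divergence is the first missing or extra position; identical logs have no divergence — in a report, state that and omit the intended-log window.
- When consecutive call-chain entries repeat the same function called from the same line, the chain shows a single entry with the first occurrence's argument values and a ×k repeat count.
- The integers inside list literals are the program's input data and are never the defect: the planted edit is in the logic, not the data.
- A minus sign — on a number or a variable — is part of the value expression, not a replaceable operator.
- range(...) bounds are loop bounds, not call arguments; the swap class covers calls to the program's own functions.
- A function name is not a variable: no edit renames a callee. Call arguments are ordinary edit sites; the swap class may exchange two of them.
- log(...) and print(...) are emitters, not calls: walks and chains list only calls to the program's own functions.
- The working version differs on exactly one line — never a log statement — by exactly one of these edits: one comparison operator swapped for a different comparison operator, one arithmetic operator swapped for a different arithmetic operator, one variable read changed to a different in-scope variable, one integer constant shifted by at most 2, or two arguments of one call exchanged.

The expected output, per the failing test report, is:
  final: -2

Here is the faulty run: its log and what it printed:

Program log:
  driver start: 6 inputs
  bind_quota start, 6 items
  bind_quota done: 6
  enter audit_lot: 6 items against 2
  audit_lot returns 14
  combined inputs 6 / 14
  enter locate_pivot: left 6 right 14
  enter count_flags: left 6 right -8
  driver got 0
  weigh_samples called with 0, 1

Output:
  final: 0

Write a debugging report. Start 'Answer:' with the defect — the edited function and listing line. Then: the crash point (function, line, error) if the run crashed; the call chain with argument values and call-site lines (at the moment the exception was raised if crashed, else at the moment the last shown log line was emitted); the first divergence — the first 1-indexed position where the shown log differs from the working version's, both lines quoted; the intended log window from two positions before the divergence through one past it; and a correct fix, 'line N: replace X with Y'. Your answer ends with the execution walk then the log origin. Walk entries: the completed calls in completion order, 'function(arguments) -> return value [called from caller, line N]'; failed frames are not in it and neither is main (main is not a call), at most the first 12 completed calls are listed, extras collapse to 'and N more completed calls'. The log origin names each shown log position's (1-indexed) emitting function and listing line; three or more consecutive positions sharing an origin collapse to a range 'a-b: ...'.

Answer: the defect is in count_flags at line 22.
The tell: The log first diverges at position 9: the faulty run prints 'driver got 0' where the working version prints 'driver got -2'.
Call chain: main -> weigh_samples(0, 1) (called at line 46).
First divergence: position 9 — the shown line 'driver got 0' should read 'driver got -2'.
Intended log window:
  7: enter locate_pivot: left 6 right 14
  8: enter count_flags: left 6 right -8
  9: driver got -2
  10: weigh_samples called with -2, 1
Execution walk:
  bind_quota([-2, 8, 0, 6, 2, -4]) -> 6  [called from main, line 41]
  audit_lot([-2, 8, 0, 6, 2, -4], 2) -> 14  [called from main, line 42]
  count_flags(6, -8) -> 0  [called from locate_pivot, line 29]
  locate_pivot(6, 14) -> 0  [called from main, line 44]
  weigh_samples(0, 1) -> 0  [called from main, line 46]
Log line origins:
  1: from main, line 40
  2: from bind_quota, line 2
  3: from bind_quota, line 7
  4: from audit_lot, line 11
  5: from audit_lot, line 16
  6: from main, line 43
  7: from locate_pivot, line 26
  8: from count_flags, line 20
  9: from main, line 45
  10: from weigh_samples, line 32
A correct fix: line 22: replace `total % total` with `total % seed_v`.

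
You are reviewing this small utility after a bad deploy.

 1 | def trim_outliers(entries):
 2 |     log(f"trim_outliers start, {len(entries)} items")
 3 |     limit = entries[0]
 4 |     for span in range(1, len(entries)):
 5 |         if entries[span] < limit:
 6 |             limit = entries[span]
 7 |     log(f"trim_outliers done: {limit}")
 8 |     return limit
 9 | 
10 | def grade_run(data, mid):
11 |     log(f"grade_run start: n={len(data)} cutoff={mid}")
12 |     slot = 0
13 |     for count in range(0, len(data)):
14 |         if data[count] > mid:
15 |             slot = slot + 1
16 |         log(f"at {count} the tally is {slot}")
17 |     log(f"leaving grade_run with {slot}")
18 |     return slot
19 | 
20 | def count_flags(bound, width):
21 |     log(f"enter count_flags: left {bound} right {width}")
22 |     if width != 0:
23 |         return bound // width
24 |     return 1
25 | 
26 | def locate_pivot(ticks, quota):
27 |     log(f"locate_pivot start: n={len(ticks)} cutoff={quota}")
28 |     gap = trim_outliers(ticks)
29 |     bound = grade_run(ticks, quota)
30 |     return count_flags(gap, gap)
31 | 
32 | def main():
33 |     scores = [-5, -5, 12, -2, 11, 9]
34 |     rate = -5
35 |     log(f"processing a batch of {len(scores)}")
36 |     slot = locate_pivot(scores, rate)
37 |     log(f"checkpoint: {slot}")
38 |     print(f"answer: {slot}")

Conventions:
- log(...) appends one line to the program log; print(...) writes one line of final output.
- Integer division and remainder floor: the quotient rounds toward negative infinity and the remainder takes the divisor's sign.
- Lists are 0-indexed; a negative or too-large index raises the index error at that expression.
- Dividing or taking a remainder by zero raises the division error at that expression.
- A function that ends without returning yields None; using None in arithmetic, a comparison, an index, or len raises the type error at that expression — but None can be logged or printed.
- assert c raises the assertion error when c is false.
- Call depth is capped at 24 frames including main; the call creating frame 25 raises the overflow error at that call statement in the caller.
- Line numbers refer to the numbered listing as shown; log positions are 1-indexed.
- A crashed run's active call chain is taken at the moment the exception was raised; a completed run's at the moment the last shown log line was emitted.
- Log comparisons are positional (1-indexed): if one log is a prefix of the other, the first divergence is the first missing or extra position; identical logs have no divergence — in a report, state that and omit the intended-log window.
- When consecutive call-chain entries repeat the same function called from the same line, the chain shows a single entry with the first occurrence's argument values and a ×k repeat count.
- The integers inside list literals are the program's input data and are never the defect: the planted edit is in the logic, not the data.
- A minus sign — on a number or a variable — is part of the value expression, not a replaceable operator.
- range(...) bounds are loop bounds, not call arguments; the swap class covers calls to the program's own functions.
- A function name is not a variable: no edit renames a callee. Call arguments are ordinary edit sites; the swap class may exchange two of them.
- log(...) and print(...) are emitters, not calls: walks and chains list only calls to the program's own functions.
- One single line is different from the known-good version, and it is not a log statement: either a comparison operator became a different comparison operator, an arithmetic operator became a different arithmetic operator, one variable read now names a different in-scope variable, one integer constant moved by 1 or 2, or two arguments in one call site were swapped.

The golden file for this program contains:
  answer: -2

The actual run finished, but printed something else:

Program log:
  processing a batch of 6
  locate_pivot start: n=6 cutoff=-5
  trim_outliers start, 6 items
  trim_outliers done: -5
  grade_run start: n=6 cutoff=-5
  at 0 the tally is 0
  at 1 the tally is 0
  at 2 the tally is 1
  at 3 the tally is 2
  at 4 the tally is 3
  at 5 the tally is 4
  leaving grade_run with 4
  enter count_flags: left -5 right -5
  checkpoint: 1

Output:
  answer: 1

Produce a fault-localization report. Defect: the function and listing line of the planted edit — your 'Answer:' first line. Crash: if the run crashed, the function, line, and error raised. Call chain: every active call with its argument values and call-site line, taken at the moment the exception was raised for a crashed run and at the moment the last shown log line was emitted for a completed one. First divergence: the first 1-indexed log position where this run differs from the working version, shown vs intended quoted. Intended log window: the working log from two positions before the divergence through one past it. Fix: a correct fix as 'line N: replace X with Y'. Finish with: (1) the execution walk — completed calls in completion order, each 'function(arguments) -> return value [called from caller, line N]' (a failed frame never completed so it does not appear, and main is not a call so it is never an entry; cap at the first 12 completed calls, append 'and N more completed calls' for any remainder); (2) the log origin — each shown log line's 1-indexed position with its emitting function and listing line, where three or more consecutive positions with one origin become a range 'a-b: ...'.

Answer: the defect is in locate_pivot at line 30.
The tell: The log first diverges at position 13: the faulty run prints 'enter count_flags: left -5 right -5' where the working version prints 'enter count_flags: left -5 right 4'.
Call chain: main.
First divergence: at position 13 the run shows 'enter count_flags: left -5 right -5' where the working version logs 'enter count_flags: left -5 right 4'.
Intended log window:
  11: at 5 the tally is 4
  12: leaving grade_run with 4
  13: enter count_flags: left -5 right 4
  14: checkpoint: -2
Execution walk:
  trim_outliers([-5, -5, 12, -2, 11, 9]) -> -5  [called from locate_pivot, line 28]
  grade_run([-5, -5, 12, -2, 11, 9], -5) -> 4  [called from locate_pivot, line 29]
  count_flags(-5, -5) -> 1  [called from locate_pivot, line 30]
  locate_pivot([-5, -5, 12, -2, 11, 9], -5) -> 1  [called from main, line 36]
Log line origins:
  1: from main, line 35
  2: from locate_pivot, line 27
  3: from trim_outliers, line 2
  4: from trim_outliers, line 7
  5: from grade_run, line 11
  6-11: from grade_run, line 16
  12: from grade_run, line 17
  13: from count_flags, line 21
  14: from main, line 37
A correct fix: line 30: replace `count_flags(gap, gap)` with `count_flags(gap, bound)`.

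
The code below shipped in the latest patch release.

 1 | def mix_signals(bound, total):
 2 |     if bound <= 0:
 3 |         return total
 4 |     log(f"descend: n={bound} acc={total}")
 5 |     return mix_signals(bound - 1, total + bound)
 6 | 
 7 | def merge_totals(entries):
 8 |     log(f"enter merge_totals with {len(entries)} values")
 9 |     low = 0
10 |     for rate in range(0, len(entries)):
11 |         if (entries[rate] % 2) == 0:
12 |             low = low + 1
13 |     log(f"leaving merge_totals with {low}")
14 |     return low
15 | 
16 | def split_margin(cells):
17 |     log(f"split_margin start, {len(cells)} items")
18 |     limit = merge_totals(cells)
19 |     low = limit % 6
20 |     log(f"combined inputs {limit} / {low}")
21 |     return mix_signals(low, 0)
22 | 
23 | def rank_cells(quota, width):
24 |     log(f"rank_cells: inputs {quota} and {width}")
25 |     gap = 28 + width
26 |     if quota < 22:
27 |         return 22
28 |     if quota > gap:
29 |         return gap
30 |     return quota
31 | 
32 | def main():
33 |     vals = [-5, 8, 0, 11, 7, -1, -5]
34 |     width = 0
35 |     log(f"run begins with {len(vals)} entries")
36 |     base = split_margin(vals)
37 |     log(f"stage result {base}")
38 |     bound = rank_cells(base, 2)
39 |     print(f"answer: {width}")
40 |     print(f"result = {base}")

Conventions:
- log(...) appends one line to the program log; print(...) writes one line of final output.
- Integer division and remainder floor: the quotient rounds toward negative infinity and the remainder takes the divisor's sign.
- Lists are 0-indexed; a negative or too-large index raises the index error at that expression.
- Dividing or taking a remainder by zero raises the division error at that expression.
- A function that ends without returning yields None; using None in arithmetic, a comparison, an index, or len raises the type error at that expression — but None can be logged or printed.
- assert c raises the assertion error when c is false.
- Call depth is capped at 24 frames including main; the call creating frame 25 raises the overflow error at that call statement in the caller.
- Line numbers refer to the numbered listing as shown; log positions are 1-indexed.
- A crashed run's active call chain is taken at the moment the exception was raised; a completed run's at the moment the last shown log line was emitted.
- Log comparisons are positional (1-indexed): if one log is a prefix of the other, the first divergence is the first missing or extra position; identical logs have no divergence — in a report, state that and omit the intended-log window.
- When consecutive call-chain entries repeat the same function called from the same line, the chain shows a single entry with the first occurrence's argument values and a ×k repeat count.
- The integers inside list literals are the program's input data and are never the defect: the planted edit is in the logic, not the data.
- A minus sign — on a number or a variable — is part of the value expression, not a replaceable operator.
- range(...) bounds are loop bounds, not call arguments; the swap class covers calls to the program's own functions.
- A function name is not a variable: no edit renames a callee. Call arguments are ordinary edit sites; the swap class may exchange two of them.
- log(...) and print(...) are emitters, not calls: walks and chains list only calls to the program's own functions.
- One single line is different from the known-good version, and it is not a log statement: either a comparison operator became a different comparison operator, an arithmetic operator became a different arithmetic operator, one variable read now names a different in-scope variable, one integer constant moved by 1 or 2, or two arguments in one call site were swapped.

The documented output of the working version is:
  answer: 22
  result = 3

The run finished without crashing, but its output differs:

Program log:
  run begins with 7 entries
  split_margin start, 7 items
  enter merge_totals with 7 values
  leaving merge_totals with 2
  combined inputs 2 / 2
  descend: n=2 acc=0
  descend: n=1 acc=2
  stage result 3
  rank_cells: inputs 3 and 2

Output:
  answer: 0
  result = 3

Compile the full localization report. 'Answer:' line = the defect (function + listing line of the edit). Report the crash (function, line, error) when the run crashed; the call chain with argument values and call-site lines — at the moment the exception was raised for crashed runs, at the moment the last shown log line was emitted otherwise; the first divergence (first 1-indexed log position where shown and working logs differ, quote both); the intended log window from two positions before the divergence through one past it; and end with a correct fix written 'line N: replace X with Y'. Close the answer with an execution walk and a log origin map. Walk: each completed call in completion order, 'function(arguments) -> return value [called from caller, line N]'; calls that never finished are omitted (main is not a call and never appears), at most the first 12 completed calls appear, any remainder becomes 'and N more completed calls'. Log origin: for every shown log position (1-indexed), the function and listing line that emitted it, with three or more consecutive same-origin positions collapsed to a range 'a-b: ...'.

Answer: the defect is in main at line 39.
Key observation: Nothing in the log betrays the bug — only the output does.
Call chain: main -> rank_cells(3, 2) (called at line 38).
First divergence: there is none — every log position agrees.
Execution walk:
  merge_totals([-5, 8, 0, 11, 7, -1, -5]) -> 2  [called from split_margin, line 18]
  mix_signals(0, 3) -> 3  [called from mix_signals, line 5]
  mix_signals(1, 2) -> 3  [called from mix_signals, line 5]
  mix_signals(2, 0) -> 3  [called from split_margin, line 21]
  split_margin([-5, 8, 0, 11, 7, -1, -5]) -> 3  [called from main, line 36]
  rank_cells(3, 2) -> 22  [called from main, line 38]
Origin of each log line:
  1 — main, line 35
  2 — split_margin, line 17
  3 — merge_totals, line 8
  4 — merge_totals, line 13
  5 — split_margin, line 20
  6 — mix_signals, line 4
  7 — mix_signals, line 4
  8 — main, line 37
  9 — rank_cells, line 24
A correct fix: line 39: replace `width` with `bound`.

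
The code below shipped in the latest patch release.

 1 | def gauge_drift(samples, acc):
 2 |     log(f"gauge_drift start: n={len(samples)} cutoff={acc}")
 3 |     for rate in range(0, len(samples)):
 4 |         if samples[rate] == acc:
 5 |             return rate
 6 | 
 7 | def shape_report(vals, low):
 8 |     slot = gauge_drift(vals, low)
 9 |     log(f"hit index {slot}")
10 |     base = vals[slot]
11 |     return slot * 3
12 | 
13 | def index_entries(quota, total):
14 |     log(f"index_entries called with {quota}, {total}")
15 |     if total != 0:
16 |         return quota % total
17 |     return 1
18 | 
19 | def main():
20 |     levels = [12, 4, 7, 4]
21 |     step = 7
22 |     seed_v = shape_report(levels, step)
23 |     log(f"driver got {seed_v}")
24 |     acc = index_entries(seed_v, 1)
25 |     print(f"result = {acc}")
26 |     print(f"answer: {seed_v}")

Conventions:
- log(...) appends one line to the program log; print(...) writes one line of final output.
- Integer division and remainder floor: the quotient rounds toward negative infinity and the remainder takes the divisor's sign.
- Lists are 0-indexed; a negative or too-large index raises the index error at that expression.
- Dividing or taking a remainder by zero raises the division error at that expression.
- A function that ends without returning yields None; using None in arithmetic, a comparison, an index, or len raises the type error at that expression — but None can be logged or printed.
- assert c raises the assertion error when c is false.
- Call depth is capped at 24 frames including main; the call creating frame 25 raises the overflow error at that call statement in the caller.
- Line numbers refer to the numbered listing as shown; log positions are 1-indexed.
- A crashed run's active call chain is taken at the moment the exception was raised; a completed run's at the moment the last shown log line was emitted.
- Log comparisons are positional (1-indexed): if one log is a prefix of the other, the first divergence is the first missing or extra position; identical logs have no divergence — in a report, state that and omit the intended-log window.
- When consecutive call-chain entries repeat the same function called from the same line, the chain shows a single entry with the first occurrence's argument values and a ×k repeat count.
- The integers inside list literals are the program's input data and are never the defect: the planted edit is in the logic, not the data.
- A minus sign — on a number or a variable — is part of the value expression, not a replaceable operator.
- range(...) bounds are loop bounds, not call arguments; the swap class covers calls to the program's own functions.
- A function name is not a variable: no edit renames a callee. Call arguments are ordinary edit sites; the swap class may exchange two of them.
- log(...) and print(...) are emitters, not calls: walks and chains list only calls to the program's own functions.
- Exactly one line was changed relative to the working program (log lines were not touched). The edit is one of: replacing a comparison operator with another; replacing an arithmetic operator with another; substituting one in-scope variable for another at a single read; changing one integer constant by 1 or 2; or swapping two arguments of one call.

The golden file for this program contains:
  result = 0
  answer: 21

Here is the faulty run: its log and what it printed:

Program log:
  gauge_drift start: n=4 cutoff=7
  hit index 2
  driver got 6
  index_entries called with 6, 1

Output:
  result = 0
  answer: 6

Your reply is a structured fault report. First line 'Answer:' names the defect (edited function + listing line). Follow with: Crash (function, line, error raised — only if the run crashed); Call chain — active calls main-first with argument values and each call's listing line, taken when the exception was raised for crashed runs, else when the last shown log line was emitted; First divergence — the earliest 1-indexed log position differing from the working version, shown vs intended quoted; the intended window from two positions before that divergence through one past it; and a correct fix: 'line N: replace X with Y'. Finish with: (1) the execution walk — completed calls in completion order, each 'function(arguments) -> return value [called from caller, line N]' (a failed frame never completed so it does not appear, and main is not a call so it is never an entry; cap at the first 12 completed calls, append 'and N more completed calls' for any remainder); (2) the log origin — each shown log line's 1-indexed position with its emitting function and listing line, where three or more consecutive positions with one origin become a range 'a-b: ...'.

Answer: the defect is in shape_report at line 11.
Key observation: The log first diverges at position 3: the faulty run prints 'driver got 6' where the working version prints 'driver got 21'.
Call chain: main -> index_entries(6, 1) (called at line 24).
First divergence: at position 3 the run shows 'driver got 6' where the working version logs 'driver got 21'.
Intended log window:
  1: gauge_drift start: n=4 cutoff=7
  2: hit index 2
  3: driver got 21
  4: index_entries called with 21, 1
Execution walk:
  gauge_drift([12, 4, 7, 4], 7) -> 2  [called from shape_report, line 8]
  shape_report([12, 4, 7, 4], 7) -> 6  [called from main, line 22]
  index_entries(6, 1) -> 0  [called from main, line 24]
Log origin:
  1: logged in gauge_drift at line 2
  2: logged in shape_report at line 9
  3: logged in main at line 23
  4: logged in index_entries at line 14
A correct fix: line 11: replace `slot` with `base`.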